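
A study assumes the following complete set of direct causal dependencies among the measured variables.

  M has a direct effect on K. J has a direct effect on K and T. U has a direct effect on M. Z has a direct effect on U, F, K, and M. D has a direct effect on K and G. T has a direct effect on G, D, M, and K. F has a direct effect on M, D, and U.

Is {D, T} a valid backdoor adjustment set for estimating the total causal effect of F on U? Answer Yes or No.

Backdoor paths from F to U (paths whose first edge points into F):
  P1: F <- Z -> U
  P2: F <- Z -> M <- U
  P3: F <- Z -> K <- J -> T -> M <- U
  P4: F <- Z -> K <- T -> M <- U
  P5: F <- Z -> K <- D <- T -> M <- U
  P6: F <- Z -> K <- D -> G <- T -> M <- U
  P7: F <- Z -> K <- M <- U
Condition 1 (no descendant of F in the set): FAILS — D is a descendant of F.
Condition 2 (every backdoor path blocked by {D, T}):
  P1: open — no interior node is in the conditioning set.
  P2: blocked at collider M (neither it nor any descendant is in the conditioning set).
  P3: blocked at collider K (neither it nor any descendant is in the conditioning set).
  P4: blocked at collider K (neither it nor any descendant is in the conditioning set).
  P5: blocked at collider K (neither it nor any descendant is in the conditioning set).
  P6: blocked at collider K (neither it nor any descendant is in the conditioning set).
  P7: blocked at collider K (neither it nor any descendant is in the conditioning set).
{D, T} does not satisfy the backdoor criterion.

No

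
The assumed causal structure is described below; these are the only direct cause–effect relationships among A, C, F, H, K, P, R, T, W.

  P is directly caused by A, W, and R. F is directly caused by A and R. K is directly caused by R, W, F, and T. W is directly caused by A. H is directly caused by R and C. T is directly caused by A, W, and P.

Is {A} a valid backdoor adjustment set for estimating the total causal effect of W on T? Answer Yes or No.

Backdoor paths from W to T (paths whose first edge points into W):
  P1: W <- A -> P <- R -> F -> K <- T
  P2: W <- A -> P <- R -> K <- T
  P3: W <- A -> P -> T
  P4: W <- A -> F <- R -> P -> T
  P5: W <- A -> F <- R -> K <- T
  P6: W <- A -> F -> K <- R -> P -> T
  P7: W <- A -> F -> K <- T
  P8: W <- A -> T
Condition 1 (no descendant of W in the set): holds — descendants of W are {K, P, T}; none are in {A}.
Condition 2 (every backdoor path blocked by {A}):
  P1: blocked at fork node A ∈ conditioning set.
  P2: blocked at fork node A ∈ conditioning set.
  P3: blocked at fork node A ∈ conditioning set.
  P4: blocked at fork node A ∈ conditioning set.
  P5: blocked at fork node A ∈ conditioning set.
  P6: blocked at fork node A ∈ conditioning set.
  P7: blocked at fork node A ∈ conditioning set.
  P8: blocked at fork node A ∈ conditioning set.
{A} satisfies the backdoor criterion.

Yes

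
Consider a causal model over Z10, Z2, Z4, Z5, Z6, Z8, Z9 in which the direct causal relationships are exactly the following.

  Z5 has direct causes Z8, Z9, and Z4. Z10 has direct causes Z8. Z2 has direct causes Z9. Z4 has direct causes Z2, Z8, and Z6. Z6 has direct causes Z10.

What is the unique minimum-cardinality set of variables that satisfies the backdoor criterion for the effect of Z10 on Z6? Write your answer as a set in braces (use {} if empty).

{}

Variables eligible for adjustment (non-descendants of Z10, excluding Z10 and Z6): {Z2, Z8, Z9}.
Backdoor paths from Z10 to Z6:
  P1: Z10 <- Z8 -> Z4 <- Z6
  P2: Z10 <- Z8 -> Z5 <- Z9 -> Z2 -> Z4 <- Z6
  P3: Z10 <- Z8 -> Z5 <- Z4 <- Z6
Each backdoor path contains an unconditioned collider, so every path is already blocked with the empty conditioning set:
  P1: blocked at collider Z4 (neither it nor any descendant is in the conditioning set).
  P2: blocked at collider Z5 (neither it nor any descendant is in the conditioning set).
  P3: blocked at collider Z5 (neither it nor any descendant is in the conditioning set).
The empty set is therefore the unique smallest valid set.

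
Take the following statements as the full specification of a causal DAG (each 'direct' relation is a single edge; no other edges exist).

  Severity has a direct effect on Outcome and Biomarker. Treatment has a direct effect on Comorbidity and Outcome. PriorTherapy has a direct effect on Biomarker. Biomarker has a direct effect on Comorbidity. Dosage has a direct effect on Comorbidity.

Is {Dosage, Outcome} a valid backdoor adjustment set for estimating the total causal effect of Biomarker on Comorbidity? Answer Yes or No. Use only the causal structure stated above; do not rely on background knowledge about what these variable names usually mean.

No

Backdoor paths from Biomarker to Comorbidity (paths whose first edge points into Biomarker):
  P1: Biomarker <- Severity -> Outcome <- Treatment -> Comorbidity
Condition 1 (no descendant of Biomarker in the set): holds — descendants of Biomarker are {Comorbidity}; none are in {Dosage, Outcome}.
Condition 2 (every backdoor path blocked by {Dosage, Outcome}):
  P1: open — collider(s) Outcome are conditioned on (or have a conditioned descendant) and no non-collider on the path is in the set.
{Dosage, Outcome} does not satisfy the backdoor criterion.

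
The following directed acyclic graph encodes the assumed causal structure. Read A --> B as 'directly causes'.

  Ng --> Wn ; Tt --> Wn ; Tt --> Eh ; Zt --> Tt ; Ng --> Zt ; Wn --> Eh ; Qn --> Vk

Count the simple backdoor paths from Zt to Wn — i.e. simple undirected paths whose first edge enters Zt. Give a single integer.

1

A backdoor path from Zt to Wn is any simple undirected path whose first edge points into Zt (i.e. leaves Zt via a parent).
Parents of Zt: {Ng}.
Enumerating:
  P1: Zt <- Ng -> Wn
That exhausts the simple backdoor paths. Count: 1.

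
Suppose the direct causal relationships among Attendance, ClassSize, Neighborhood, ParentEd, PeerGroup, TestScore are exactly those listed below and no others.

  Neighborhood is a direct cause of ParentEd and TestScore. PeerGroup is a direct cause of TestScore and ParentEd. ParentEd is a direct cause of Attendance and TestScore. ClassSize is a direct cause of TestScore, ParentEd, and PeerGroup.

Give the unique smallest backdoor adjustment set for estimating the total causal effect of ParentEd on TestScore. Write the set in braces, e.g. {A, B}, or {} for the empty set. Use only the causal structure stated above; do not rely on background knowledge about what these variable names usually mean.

Variables eligible for adjustment (non-descendants of ParentEd, excluding ParentEd and TestScore): {ClassSize, Neighborhood, PeerGroup}.
Backdoor paths from ParentEd to TestScore:
  P1: ParentEd <- ClassSize -> PeerGroup -> TestScore
  P2: ParentEd <- ClassSize -> TestScore
  P3: ParentEd <- PeerGroup <- ClassSize -> TestScore
  P4: ParentEd <- PeerGroup -> TestScore
  P5: ParentEd <- Neighborhood -> TestScore
The empty set is not sufficient: P1 (ParentEd <- ClassSize -> PeerGroup -> TestScore) has no collider blocking it and no conditioned non-collider, so it is open.
Try {ClassSize, Neighborhood, PeerGroup}:
  P1: blocked at fork node ClassSize ∈ conditioning set.
  P2: blocked at fork node ClassSize ∈ conditioning set.
  P3: blocked at chain node PeerGroup ∈ conditioning set.
  P4: blocked at fork node PeerGroup ∈ conditioning set.
  P5: blocked at fork node Neighborhood ∈ conditioning set.
{ClassSize, Neighborhood, PeerGroup} contains no descendant of ParentEd and blocks every backdoor path.
Every element of {ClassSize, Neighborhood, PeerGroup} is needed (dropping ClassSize leaves P2 open; dropping Neighborhood leaves P5 open; dropping PeerGroup leaves P4 open), so no proper subset is valid.
Among all size-3 subsets of the eligible variables, only {ClassSize, Neighborhood, PeerGroup} blocks every backdoor path, so it is the unique smallest valid adjustment set.

{ClassSize, Neighborhood, PeerGroup}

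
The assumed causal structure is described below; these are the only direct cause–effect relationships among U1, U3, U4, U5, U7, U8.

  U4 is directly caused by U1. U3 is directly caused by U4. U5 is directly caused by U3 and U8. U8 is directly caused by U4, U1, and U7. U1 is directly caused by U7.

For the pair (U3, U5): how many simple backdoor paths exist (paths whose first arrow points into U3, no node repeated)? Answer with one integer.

3

A backdoor path from U3 to U5 is any simple undirected path whose first edge points into U3 (i.e. leaves U3 via a parent).
Parents of U3: {U4}.
Enumerating:
  P1: U3 <- U4 <- U1 <- U7 -> U8 -> U5
  P2: U3 <- U4 <- U1 -> U8 -> U5
  P3: U3 <- U4 -> U8 -> U5
That exhausts the simple backdoor paths. Count: 3.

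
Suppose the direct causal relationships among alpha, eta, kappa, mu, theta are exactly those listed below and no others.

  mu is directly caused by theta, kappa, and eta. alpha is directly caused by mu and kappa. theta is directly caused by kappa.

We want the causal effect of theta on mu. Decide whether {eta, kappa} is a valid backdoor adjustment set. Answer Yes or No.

Yes

Backdoor paths from theta to mu (paths whose first edge points into theta):
  P1: theta <- kappa -> mu
  P2: theta <- kappa -> alpha <- mu
Condition 1 (no descendant of theta in the set): holds — descendants of theta are {alpha, mu}; none are in {eta, kappa}.
Condition 2 (every backdoor path blocked by {eta, kappa}):
  P1: blocked at fork node kappa ∈ conditioning set.
  P2: blocked at fork node kappa ∈ conditioning set.
{eta, kappa} satisfies the backdoor criterion.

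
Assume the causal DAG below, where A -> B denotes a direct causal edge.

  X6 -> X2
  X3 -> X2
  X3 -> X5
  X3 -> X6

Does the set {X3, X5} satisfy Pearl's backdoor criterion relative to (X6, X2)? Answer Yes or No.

Yes

Backdoor paths from X6 to X2 (paths whose first edge points into X6):
  P1: X6 <- X3 -> X2
Condition 1 (no descendant of X6 in the set): holds — descendants of X6 are {X2}; none are in {X3, X5}.
Condition 2 (every backdoor path blocked by {X3, X5}):
  P1: blocked at fork node X3 ∈ conditioning set.
{X3, X5} satisfies the backdoor criterion.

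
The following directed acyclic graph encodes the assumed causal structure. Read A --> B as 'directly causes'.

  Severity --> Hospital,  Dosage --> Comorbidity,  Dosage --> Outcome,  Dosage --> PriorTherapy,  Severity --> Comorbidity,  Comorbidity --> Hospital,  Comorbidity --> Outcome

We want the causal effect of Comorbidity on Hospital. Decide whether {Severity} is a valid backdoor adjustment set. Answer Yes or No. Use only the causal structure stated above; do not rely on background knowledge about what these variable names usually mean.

Yes

Backdoor paths from Comorbidity to Hospital (paths whose first edge points into Comorbidity):
  P1: Comorbidity <- Severity -> Hospital
Condition 1 (no descendant of Comorbidity in the set): holds — descendants of Comorbidity are {Hospital, Outcome}; none are in {Severity}.
Condition 2 (every backdoor path blocked by {Severity}):
  P1: blocked at fork node Severity ∈ conditioning set.
{Severity} satisfies the backdoor criterion.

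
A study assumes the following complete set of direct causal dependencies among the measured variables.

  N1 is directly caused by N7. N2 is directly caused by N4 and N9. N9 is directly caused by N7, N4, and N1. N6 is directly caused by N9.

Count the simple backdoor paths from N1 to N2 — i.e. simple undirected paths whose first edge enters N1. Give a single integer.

2

A backdoor path from N1 to N2 is any simple undirected path whose first edge points into N1 (i.e. leaves N1 via a parent).
Parents of N1: {N7}.
Enumerating:
  P1: N1 <- N7 -> N9 <- N4 -> N2
  P2: N1 <- N7 -> N9 -> N2
That exhausts the simple backdoor paths. Count: 2.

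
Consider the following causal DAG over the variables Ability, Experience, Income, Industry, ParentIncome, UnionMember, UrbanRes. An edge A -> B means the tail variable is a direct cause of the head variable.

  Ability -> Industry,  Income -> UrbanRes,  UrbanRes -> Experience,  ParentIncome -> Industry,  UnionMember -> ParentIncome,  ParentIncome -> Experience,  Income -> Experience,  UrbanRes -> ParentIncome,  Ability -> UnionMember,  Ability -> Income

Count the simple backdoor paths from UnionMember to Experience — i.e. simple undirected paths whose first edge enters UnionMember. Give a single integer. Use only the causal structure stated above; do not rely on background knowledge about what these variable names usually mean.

A backdoor path from UnionMember to Experience is any simple undirected path whose first edge points into UnionMember (i.e. leaves UnionMember via a parent).
Parents of UnionMember: {Ability}.
Enumerating:
  P1: UnionMember <- Ability -> Income -> UrbanRes -> ParentIncome -> Experience
  P2: UnionMember <- Ability -> Income -> UrbanRes -> Experience
  P3: UnionMember <- Ability -> Income -> Experience
  P4: UnionMember <- Ability -> Industry <- ParentIncome <- UrbanRes <- Income -> Experience
  P5: UnionMember <- Ability -> Industry <- ParentIncome <- UrbanRes -> Experience
  P6: UnionMember <- Ability -> Industry <- ParentIncome -> Experience
That exhausts the simple backdoor paths. Count: 6.

6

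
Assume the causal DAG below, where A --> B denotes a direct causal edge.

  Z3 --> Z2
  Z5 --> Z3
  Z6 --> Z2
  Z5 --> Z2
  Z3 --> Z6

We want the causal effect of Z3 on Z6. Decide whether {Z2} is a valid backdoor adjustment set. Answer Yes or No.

No

Backdoor paths from Z3 to Z6 (paths whose first edge points into Z3):
  P1: Z3 <- Z5 -> Z2 <- Z6
Condition 1 (no descendant of Z3 in the set): FAILS — Z2 is a descendant of Z3.
Condition 2 (every backdoor path blocked by {Z2}):
  P1: open — collider(s) Z2 are conditioned on (or have a conditioned descendant) and no non-collider on the path is in the set.
{Z2} does not satisfy the backdoor criterion.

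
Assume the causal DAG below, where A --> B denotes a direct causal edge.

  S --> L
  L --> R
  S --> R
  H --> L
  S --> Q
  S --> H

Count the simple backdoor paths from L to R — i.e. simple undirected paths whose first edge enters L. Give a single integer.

A backdoor path from L to R is any simple undirected path whose first edge points into L (i.e. leaves L via a parent).
Parents of L: {H, S}.
Enumerating:
  P1: L <- S -> R
  P2: L <- H <- S -> R
That exhausts the simple backdoor paths. Count: 2.

2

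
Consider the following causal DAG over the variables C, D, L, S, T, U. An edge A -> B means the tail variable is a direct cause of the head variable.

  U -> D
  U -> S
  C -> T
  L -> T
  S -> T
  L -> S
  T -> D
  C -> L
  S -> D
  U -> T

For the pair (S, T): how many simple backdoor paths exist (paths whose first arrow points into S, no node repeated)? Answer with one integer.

4

A backdoor path from S to T is any simple undirected path whose first edge points into S (i.e. leaves S via a parent).
Parents of S: {L, U}.
Enumerating:
  P1: S <- L <- C -> T
  P2: S <- L -> T
  P3: S <- U -> T
  P4: S <- U -> D <- T
That exhausts the simple backdoor paths. Count: 4.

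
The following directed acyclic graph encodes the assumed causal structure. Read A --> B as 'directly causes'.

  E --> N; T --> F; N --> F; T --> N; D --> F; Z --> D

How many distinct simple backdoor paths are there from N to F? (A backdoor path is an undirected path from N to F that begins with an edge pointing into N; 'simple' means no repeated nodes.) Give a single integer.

A backdoor path from N to F is any simple undirected path whose first edge points into N (i.e. leaves N via a parent).
Parents of N: {E, T}.
Enumerating:
  P1: N <- T -> F
That exhausts the simple backdoor paths. Count: 1.

1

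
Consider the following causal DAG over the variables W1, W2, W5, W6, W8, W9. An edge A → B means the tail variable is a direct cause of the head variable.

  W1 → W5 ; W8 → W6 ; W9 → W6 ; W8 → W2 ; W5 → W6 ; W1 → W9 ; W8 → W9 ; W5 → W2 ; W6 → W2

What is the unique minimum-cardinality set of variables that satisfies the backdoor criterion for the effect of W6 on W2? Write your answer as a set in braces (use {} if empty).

Variables eligible for adjustment (non-descendants of W6, excluding W6 and W2): {W1, W5, W8, W9}.
Backdoor paths from W6 to W2:
  P1: W6 <- W8 -> W9 <- W1 -> W5 -> W2
  P2: W6 <- W8 -> W2
  P3: W6 <- W9 <- W8 -> W2
  P4: W6 <- W9 <- W1 -> W5 -> W2
  P5: W6 <- W5 <- W1 -> W9 <- W8 -> W2
  P6: W6 <- W5 -> W2
The empty set is not sufficient: P2 (W6 <- W8 -> W2) has no collider blocking it and no conditioned non-collider, so it is open.
Try {W5, W8}:
  P1: blocked at fork node W8 ∈ conditioning set.
  P2: blocked at fork node W8 ∈ conditioning set.
  P3: blocked at fork node W8 ∈ conditioning set.
  P4: blocked at chain node W5 ∈ conditioning set.
  P5: blocked at chain node W5 ∈ conditioning set.
  P6: blocked at fork node W5 ∈ conditioning set.
{W5, W8} contains no descendant of W6 and blocks every backdoor path.
Every element of {W5, W8} is needed (dropping W5 leaves P4 open; dropping W8 leaves P2 open), so no proper subset is valid.
Among all size-2 subsets of the eligible variables, only {W5, W8} blocks every backdoor path, so it is the unique smallest valid adjustment set.

{W5, W8}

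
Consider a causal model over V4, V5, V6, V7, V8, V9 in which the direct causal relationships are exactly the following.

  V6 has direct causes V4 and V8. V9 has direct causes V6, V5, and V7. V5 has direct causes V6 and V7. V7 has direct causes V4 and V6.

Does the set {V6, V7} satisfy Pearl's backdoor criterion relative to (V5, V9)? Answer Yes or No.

Backdoor paths from V5 to V9 (paths whose first edge points into V5):
  P1: V5 <- V6 <- V4 -> V7 -> V9
  P2: V5 <- V6 -> V7 -> V9
  P3: V5 <- V6 -> V9
  P4: V5 <- V7 <- V4 -> V6 -> V9
  P5: V5 <- V7 <- V6 -> V9
  P6: V5 <- V7 -> V9
Condition 1 (no descendant of V5 in the set): holds — descendants of V5 are {V9}; none are in {V6, V7}.
Condition 2 (every backdoor path blocked by {V6, V7}):
  P1: blocked at chain node V6 ∈ conditioning set.
  P2: blocked at fork node V6 ∈ conditioning set.
  P3: blocked at fork node V6 ∈ conditioning set.
  P4: blocked at chain node V7 ∈ conditioning set.
  P5: blocked at chain node V7 ∈ conditioning set.
  P6: blocked at fork node V7 ∈ conditioning set.
{V6, V7} satisfies the backdoor criterion.

Yes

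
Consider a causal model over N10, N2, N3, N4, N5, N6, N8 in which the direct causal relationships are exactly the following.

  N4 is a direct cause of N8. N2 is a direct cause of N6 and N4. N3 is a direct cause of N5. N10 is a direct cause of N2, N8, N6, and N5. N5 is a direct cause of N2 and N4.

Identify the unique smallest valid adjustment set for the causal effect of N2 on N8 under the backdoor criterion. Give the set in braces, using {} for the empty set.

Variables eligible for adjustment (non-descendants of N2, excluding N2 and N8): {N10, N3, N5}.
Backdoor paths from N2 to N8:
  P1: N2 <- N10 -> N5 -> N4 -> N8
  P2: N2 <- N10 -> N8
  P3: N2 <- N5 <- N10 -> N8
  P4: N2 <- N5 -> N4 -> N8
The empty set is not sufficient: P1 (N2 <- N10 -> N5 -> N4 -> N8) has no collider blocking it and no conditioned non-collider, so it is open.
Try {N10, N5}:
  P1: blocked at fork node N10 ∈ conditioning set.
  P2: blocked at fork node N10 ∈ conditioning set.
  P3: blocked at chain node N5 ∈ conditioning set.
  P4: blocked at fork node N5 ∈ conditioning set.
{N10, N5} contains no descendant of N2 and blocks every backdoor path.
Every element of {N10, N5} is needed (dropping N10 leaves P2 open; dropping N5 leaves P4 open), so no proper subset is valid.
Among all size-2 subsets of the eligible variables, only {N10, N5} blocks every backdoor path, so it is the unique smallest valid adjustment set.

{N10, N5}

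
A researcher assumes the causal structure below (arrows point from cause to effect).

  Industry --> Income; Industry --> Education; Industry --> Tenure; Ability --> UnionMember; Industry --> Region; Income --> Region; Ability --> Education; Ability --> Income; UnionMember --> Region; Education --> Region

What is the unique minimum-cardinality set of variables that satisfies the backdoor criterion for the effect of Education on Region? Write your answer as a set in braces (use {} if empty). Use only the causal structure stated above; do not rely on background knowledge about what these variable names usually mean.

{Ability, Industry}

Variables eligible for adjustment (non-descendants of Education, excluding Education and Region): {Ability, Income, Industry, Tenure, UnionMember}.
Backdoor paths from Education to Region:
  P1: Education <- Industry -> Income <- Ability -> UnionMember -> Region
  P2: Education <- Industry -> Income -> Region
  P3: Education <- Industry -> Region
  P4: Education <- Ability -> UnionMember -> Region
  P5: Education <- Ability -> Income <- Industry -> Region
  P6: Education <- Ability -> Income -> Region
The empty set is not sufficient: P2 (Education <- Industry -> Income -> Region) has no collider blocking it and no conditioned non-collider, so it is open.
Try {Ability, Industry}:
  P1: blocked at fork node Industry ∈ conditioning set.
  P2: blocked at fork node Industry ∈ conditioning set.
  P3: blocked at fork node Industry ∈ conditioning set.
  P4: blocked at fork node Ability ∈ conditioning set.
  P5: blocked at fork node Ability ∈ conditioning set.
  P6: blocked at fork node Ability ∈ conditioning set.
{Ability, Industry} contains no descendant of Education and blocks every backdoor path.
Every element of {Ability, Industry} is needed (dropping Ability leaves P4 open; dropping Industry leaves P2 open), so no proper subset is valid.
Among all size-2 subsets of the eligible variables, only {Ability, Industry} blocks every backdoor path, so it is the unique smallest valid adjustment set.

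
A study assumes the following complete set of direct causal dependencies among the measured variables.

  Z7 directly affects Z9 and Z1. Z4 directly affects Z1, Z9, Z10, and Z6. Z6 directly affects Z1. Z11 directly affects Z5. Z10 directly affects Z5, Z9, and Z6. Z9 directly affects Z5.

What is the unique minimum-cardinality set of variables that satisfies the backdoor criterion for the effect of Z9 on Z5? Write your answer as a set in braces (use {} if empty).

Variables eligible for adjustment (non-descendants of Z9, excluding Z9 and Z5): {Z1, Z10, Z11, Z4, Z6, Z7}.
Backdoor paths from Z9 to Z5:
  P1: Z9 <- Z4 -> Z10 -> Z5
  P2: Z9 <- Z4 -> Z6 <- Z10 -> Z5
  P3: Z9 <- Z4 -> Z1 <- Z6 <- Z10 -> Z5
  P4: Z9 <- Z7 -> Z1 <- Z4 -> Z10 -> Z5
  P5: Z9 <- Z7 -> Z1 <- Z4 -> Z6 <- Z10 -> Z5
  P6: Z9 <- Z7 -> Z1 <- Z6 <- Z4 -> Z10 -> Z5
  P7: Z9 <- Z7 -> Z1 <- Z6 <- Z10 -> Z5
  P8: Z9 <- Z10 -> Z5
The empty set is not sufficient: P1 (Z9 <- Z4 -> Z10 -> Z5) has no collider blocking it and no conditioned non-collider, so it is open.
Try {Z10}:
  P1: blocked at chain node Z10 ∈ conditioning set.
  P2: blocked at collider Z6 (neither it nor any descendant is in the conditioning set).
  P3: blocked at collider Z1 (neither it nor any descendant is in the conditioning set).
  P4: blocked at collider Z1 (neither it nor any descendant is in the conditioning set).
  P5: blocked at collider Z1 (neither it nor any descendant is in the conditioning set).
  P6: blocked at collider Z1 (neither it nor any descendant is in the conditioning set).
  P7: blocked at collider Z1 (neither it nor any descendant is in the conditioning set).
  P8: blocked at fork node Z10 ∈ conditioning set.
{Z10} contains no descendant of Z9 and blocks every backdoor path.
No other singleton works — e.g. {Z4} leaves P8 open — so {Z10} is the unique smallest valid adjustment set.

{Z10}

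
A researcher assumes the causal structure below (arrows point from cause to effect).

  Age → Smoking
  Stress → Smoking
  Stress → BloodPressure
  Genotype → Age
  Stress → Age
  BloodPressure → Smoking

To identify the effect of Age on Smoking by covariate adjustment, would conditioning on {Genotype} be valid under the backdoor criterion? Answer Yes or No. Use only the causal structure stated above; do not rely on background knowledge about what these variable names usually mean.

No

Backdoor paths from Age to Smoking (paths whose first edge points into Age):
  P1: Age <- Stress -> BloodPressure -> Smoking
  P2: Age <- Stress -> Smoking
Condition 1 (no descendant of Age in the set): holds — descendants of Age are {Smoking}; none are in {Genotype}.
Condition 2 (every backdoor path blocked by {Genotype}):
  P1: open — no interior node is in the conditioning set.
  P2: open — no interior node is in the conditioning set.
{Genotype} does not satisfy the backdoor criterion.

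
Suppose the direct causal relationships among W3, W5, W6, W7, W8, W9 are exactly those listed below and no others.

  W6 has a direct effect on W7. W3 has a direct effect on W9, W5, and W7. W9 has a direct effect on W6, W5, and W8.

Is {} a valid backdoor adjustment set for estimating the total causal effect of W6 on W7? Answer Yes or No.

No

Backdoor paths from W6 to W7 (paths whose first edge points into W6):
  P1: W6 <- W9 <- W3 -> W7
  P2: W6 <- W9 -> W5 <- W3 -> W7
Condition 1 (no descendant of W6 in the set): holds — descendants of W6 are {W7}; none are in {}.
Condition 2 (every backdoor path blocked by {}):
  P1: open — no interior node is in the conditioning set.
  P2: blocked at collider W5 (neither it nor any descendant is in the conditioning set).
{} does not satisfy the backdoor criterion.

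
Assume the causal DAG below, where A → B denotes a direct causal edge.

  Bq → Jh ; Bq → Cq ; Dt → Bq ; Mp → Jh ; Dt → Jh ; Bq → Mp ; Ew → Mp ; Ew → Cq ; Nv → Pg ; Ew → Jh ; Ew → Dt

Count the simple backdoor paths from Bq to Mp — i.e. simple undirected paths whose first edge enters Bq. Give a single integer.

4

A backdoor path from Bq to Mp is any simple undirected path whose first edge points into Bq (i.e. leaves Bq via a parent).
Parents of Bq: {Dt}.
Enumerating:
  P1: Bq <- Dt <- Ew -> Mp
  P2: Bq <- Dt <- Ew -> Jh <- Mp
  P3: Bq <- Dt -> Jh <- Ew -> Mp
  P4: Bq <- Dt -> Jh <- Mp
That exhausts the simple backdoor paths. Count: 4.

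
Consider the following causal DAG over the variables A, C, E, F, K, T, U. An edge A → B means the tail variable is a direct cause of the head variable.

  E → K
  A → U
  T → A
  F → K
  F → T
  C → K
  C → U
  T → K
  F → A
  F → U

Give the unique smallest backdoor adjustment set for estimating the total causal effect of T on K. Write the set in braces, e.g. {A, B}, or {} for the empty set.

Variables eligible for adjustment (non-descendants of T, excluding T and K): {C, E, F}.
Backdoor paths from T to K:
  P1: T <- F -> A -> U <- C -> K
  P2: T <- F -> U <- C -> K
  P3: T <- F -> K
The empty set is not sufficient: P3 (T <- F -> K) has no collider blocking it and no conditioned non-collider, so it is open.
Try {F}:
  P1: blocked at fork node F ∈ conditioning set.
  P2: blocked at fork node F ∈ conditioning set.
  P3: blocked at fork node F ∈ conditioning set.
{F} contains no descendant of T and blocks every backdoor path.
No other singleton works — e.g. {E} leaves P3 open — so {F} is the unique smallest valid adjustment set.

{F}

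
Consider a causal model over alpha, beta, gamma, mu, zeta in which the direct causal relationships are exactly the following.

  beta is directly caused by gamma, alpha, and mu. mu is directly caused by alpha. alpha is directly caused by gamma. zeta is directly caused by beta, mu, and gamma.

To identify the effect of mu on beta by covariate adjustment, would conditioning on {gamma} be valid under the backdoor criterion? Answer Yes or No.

No

Backdoor paths from mu to beta (paths whose first edge points into mu):
  P1: mu <- alpha <- gamma -> beta
  P2: mu <- alpha <- gamma -> zeta <- beta
  P3: mu <- alpha -> beta
Condition 1 (no descendant of mu in the set): holds — descendants of mu are {beta, zeta}; none are in {gamma}.
Condition 2 (every backdoor path blocked by {gamma}):
  P1: blocked at fork node gamma ∈ conditioning set.
  P2: blocked at fork node gamma ∈ conditioning set.
  P3: open — no interior node is in the conditioning set.
{gamma} does not satisfy the backdoor criterion.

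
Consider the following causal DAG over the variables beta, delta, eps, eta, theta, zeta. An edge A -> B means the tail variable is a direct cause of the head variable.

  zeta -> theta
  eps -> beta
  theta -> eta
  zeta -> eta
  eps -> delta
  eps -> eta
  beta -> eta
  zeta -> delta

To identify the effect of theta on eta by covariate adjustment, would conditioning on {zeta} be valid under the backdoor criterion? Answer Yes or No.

Backdoor paths from theta to eta (paths whose first edge points into theta):
  P1: theta <- zeta -> delta <- eps -> beta -> eta
  P2: theta <- zeta -> delta <- eps -> eta
  P3: theta <- zeta -> eta
Condition 1 (no descendant of theta in the set): holds — descendants of theta are {eta}; none are in {zeta}.
Condition 2 (every backdoor path blocked by {zeta}):
  P1: blocked at fork node zeta ∈ conditioning set.
  P2: blocked at fork node zeta ∈ conditioning set.
  P3: blocked at fork node zeta ∈ conditioning set.
{zeta} satisfies the backdoor criterion.

Yes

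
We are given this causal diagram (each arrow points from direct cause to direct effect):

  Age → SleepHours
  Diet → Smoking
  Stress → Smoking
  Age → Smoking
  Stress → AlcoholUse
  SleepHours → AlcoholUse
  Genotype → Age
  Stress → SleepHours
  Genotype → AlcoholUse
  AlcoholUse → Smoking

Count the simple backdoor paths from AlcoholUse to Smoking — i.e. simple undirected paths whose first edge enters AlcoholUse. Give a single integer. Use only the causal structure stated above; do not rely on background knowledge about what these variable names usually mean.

6

A backdoor path from AlcoholUse to Smoking is any simple undirected path whose first edge points into AlcoholUse (i.e. leaves AlcoholUse via a parent).
Parents of AlcoholUse: {Genotype, SleepHours, Stress}.
Enumerating:
  P1: AlcoholUse <- Stress -> SleepHours <- Age -> Smoking
  P2: AlcoholUse <- Stress -> Smoking
  P3: AlcoholUse <- Genotype -> Age -> SleepHours <- Stress -> Smoking
  P4: AlcoholUse <- Genotype -> Age -> Smoking
  P5: AlcoholUse <- SleepHours <- Stress -> Smoking
  P6: AlcoholUse <- SleepHours <- Age -> Smoking
That exhausts the simple backdoor paths. Count: 6.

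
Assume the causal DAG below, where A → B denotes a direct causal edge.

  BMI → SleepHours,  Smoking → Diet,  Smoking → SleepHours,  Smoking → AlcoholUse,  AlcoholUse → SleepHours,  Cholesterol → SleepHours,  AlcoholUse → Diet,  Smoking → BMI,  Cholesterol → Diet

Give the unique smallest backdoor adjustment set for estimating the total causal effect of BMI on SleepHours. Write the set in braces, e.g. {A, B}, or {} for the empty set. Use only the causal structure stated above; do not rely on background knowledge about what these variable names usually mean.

{Smoking}

Variables eligible for adjustment (non-descendants of BMI, excluding BMI and SleepHours): {AlcoholUse, Cholesterol, Diet, Smoking}.
Backdoor paths from BMI to SleepHours:
  P1: BMI <- Smoking -> AlcoholUse -> Diet <- Cholesterol -> SleepHours
  P2: BMI <- Smoking -> AlcoholUse -> SleepHours
  P3: BMI <- Smoking -> Diet <- Cholesterol -> SleepHours
  P4: BMI <- Smoking -> Diet <- AlcoholUse -> SleepHours
  P5: BMI <- Smoking -> SleepHours
The empty set is not sufficient: P2 (BMI <- Smoking -> AlcoholUse -> SleepHours) has no collider blocking it and no conditioned non-collider, so it is open.
Try {Smoking}:
  P1: blocked at fork node Smoking ∈ conditioning set.
  P2: blocked at fork node Smoking ∈ conditioning set.
  P3: blocked at fork node Smoking ∈ conditioning set.
  P4: blocked at fork node Smoking ∈ conditioning set.
  P5: blocked at fork node Smoking ∈ conditioning set.
{Smoking} contains no descendant of BMI and blocks every backdoor path.
No other singleton works — e.g. {Cholesterol} leaves P2 open — so {Smoking} is the unique smallest valid adjustment set.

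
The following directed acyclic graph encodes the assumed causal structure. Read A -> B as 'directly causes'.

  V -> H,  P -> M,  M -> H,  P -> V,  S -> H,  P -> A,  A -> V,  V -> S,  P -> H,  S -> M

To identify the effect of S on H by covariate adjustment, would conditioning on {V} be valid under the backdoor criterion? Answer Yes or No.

Yes

Backdoor paths from S to H (paths whose first edge points into S):
  P1: S <- V <- P -> M -> H
  P2: S <- V <- P -> H
  P3: S <- V <- A <- P -> M -> H
  P4: S <- V <- A <- P -> H
  P5: S <- V -> H
Condition 1 (no descendant of S in the set): holds — descendants of S are {H, M}; none are in {V}.
Condition 2 (every backdoor path blocked by {V}):
  P1: blocked at chain node V ∈ conditioning set.
  P2: blocked at chain node V ∈ conditioning set.
  P3: blocked at chain node V ∈ conditioning set.
  P4: blocked at chain node V ∈ conditioning set.
  P5: blocked at fork node V ∈ conditioning set.
{V} satisfies the backdoor criterion.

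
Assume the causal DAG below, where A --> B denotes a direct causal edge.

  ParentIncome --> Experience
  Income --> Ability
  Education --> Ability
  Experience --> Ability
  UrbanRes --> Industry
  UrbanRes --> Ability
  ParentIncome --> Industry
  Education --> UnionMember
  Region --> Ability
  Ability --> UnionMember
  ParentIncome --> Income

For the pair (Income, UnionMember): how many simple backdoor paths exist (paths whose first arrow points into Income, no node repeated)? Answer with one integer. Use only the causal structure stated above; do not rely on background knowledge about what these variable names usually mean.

A backdoor path from Income to UnionMember is any simple undirected path whose first edge points into Income (i.e. leaves Income via a parent).
Parents of Income: {ParentIncome}.
Enumerating:
  P1: Income <- ParentIncome -> Experience -> Ability <- Education -> UnionMember
  P2: Income <- ParentIncome -> Experience -> Ability -> UnionMember
  P3: Income <- ParentIncome -> Industry <- UrbanRes -> Ability <- Education -> UnionMember
  P4: Income <- ParentIncome -> Industry <- UrbanRes -> Ability -> UnionMember
That exhausts the simple backdoor paths. Count: 4.

4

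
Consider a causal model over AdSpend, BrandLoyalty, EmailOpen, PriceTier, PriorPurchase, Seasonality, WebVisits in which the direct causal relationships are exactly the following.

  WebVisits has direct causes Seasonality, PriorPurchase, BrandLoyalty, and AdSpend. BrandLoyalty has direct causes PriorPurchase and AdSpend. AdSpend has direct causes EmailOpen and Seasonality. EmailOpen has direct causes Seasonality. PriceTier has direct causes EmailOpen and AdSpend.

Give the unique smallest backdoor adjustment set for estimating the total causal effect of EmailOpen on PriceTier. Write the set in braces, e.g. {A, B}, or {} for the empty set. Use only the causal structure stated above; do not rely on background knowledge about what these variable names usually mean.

{Seasonality}

Variables eligible for adjustment (non-descendants of EmailOpen, excluding EmailOpen and PriceTier): {PriorPurchase, Seasonality}.
Backdoor paths from EmailOpen to PriceTier:
  P1: EmailOpen <- Seasonality -> AdSpend -> PriceTier
  P2: EmailOpen <- Seasonality -> WebVisits <- AdSpend -> PriceTier
  P3: EmailOpen <- Seasonality -> WebVisits <- PriorPurchase -> BrandLoyalty <- AdSpend -> PriceTier
  P4: EmailOpen <- Seasonality -> WebVisits <- BrandLoyalty <- AdSpend -> PriceTier
The empty set is not sufficient: P1 (EmailOpen <- Seasonality -> AdSpend -> PriceTier) has no collider blocking it and no conditioned non-collider, so it is open.
Try {Seasonality}:
  P1: blocked at fork node Seasonality ∈ conditioning set.
  P2: blocked at fork node Seasonality ∈ conditioning set.
  P3: blocked at fork node Seasonality ∈ conditioning set.
  P4: blocked at fork node Seasonality ∈ conditioning set.
{Seasonality} contains no descendant of EmailOpen and blocks every backdoor path.
No other singleton works — e.g. {PriorPurchase} leaves P1 open — so {Seasonality} is the unique smallest valid adjustment set.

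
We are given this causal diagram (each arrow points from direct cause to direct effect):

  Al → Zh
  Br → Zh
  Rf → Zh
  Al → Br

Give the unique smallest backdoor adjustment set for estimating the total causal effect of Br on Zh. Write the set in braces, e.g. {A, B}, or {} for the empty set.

Variables eligible for adjustment (non-descendants of Br, excluding Br and Zh): {Al, Rf}.
Backdoor paths from Br to Zh:
  P1: Br <- Al -> Zh
The empty set is not sufficient: P1 (Br <- Al -> Zh) has no collider blocking it and no conditioned non-collider, so it is open.
Try {Al}:
  P1: blocked at fork node Al ∈ conditioning set.
{Al} contains no descendant of Br and blocks every backdoor path.
No other singleton works — e.g. {Rf} leaves P1 open — so {Al} is the unique smallest valid adjustment set.

{Al}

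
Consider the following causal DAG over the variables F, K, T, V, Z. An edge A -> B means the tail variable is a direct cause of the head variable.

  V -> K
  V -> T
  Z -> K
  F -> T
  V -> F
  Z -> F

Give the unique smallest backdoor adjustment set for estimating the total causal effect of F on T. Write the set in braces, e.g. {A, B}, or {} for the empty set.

Variables eligible for adjustment (non-descendants of F, excluding F and T): {K, V, Z}.
Backdoor paths from F to T:
  P1: F <- V -> T
  P2: F <- Z -> K <- V -> T
The empty set is not sufficient: P1 (F <- V -> T) has no collider blocking it and no conditioned non-collider, so it is open.
Try {V}:
  P1: blocked at fork node V ∈ conditioning set.
  P2: blocked at collider K (neither it nor any descendant is in the conditioning set).
{V} contains no descendant of F and blocks every backdoor path.
No other singleton works — e.g. {Z} leaves P1 open — so {V} is the unique smallest valid adjustment set.

{V}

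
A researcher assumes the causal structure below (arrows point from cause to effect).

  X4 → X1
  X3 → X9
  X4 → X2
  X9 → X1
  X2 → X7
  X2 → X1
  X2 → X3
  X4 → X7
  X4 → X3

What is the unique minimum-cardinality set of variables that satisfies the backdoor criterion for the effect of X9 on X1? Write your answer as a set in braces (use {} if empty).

Variables eligible for adjustment (non-descendants of X9, excluding X9 and X1): {X2, X3, X4, X7}.
Backdoor paths from X9 to X1:
  P1: X9 <- X3 <- X4 -> X2 -> X1
  P2: X9 <- X3 <- X4 -> X1
  P3: X9 <- X3 <- X4 -> X7 <- X2 -> X1
  P4: X9 <- X3 <- X2 <- X4 -> X1
  P5: X9 <- X3 <- X2 -> X1
  P6: X9 <- X3 <- X2 -> X7 <- X4 -> X1
The empty set is not sufficient: P1 (X9 <- X3 <- X4 -> X2 -> X1) has no collider blocking it and no conditioned non-collider, so it is open.
Try {X3}:
  P1: blocked at chain node X3 ∈ conditioning set.
  P2: blocked at chain node X3 ∈ conditioning set.
  P3: blocked at chain node X3 ∈ conditioning set.
  P4: blocked at chain node X3 ∈ conditioning set.
  P5: blocked at chain node X3 ∈ conditioning set.
  P6: blocked at chain node X3 ∈ conditioning set.
{X3} contains no descendant of X9 and blocks every backdoor path.
No other singleton works — e.g. {X4} leaves P5 open — so {X3} is the unique smallest valid adjustment set.

{X3}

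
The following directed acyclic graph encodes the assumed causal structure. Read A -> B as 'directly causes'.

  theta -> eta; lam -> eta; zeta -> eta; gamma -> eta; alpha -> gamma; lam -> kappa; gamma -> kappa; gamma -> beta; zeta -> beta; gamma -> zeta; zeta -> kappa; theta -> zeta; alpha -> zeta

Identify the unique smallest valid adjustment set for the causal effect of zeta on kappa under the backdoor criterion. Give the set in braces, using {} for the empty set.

Variables eligible for adjustment (non-descendants of zeta, excluding zeta and kappa): {alpha, gamma, lam, theta}.
Backdoor paths from zeta to kappa:
  P1: zeta <- alpha -> gamma -> kappa
  P2: zeta <- alpha -> gamma -> eta <- lam -> kappa
  P3: zeta <- gamma -> kappa
  P4: zeta <- gamma -> eta <- lam -> kappa
  P5: zeta <- theta -> eta <- lam -> kappa
  P6: zeta <- theta -> eta <- gamma -> kappa
The empty set is not sufficient: P1 (zeta <- alpha -> gamma -> kappa) has no collider blocking it and no conditioned non-collider, so it is open.
Try {gamma}:
  P1: blocked at chain node gamma ∈ conditioning set.
  P2: blocked at chain node gamma ∈ conditioning set.
  P3: blocked at fork node gamma ∈ conditioning set.
  P4: blocked at fork node gamma ∈ conditioning set.
  P5: blocked at collider eta (neither it nor any descendant is in the conditioning set).
  P6: blocked at collider eta (neither it nor any descendant is in the conditioning set).
{gamma} contains no descendant of zeta and blocks every backdoor path.
No other singleton works — e.g. {lam} leaves P1 open — so {gamma} is the unique smallest valid adjustment set.

{gamma}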